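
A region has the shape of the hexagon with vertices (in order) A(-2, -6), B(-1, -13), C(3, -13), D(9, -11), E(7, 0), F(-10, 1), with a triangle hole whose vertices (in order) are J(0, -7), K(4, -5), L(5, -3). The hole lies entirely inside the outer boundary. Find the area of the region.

Outer boundary:
Apply the surveyor's formula: 2A = Σ (x_i·y_{i+1} − x_{i+1}·y_i), indices taken mod 6.
A→B: (-2)(-13) − (-1)(-6) = 20
B→C: (-1)(-13) − (3)(-13) = 52
C→D: (3)(-11) − (9)(-13) = 84
D→E: (9)(0) − (7)(-11) = 77
E→F: (7)(1) − (-10)(0) = 7
F→A: (-10)(-6) − (-2)(1) = 62
Σ = 302
Area = |Σ|/2 = 151.
Hole:
Apply the shoelace formula: 2A = Σ (x_i·y_{i+1} − x_{i+1}·y_i), indices taken mod 3.
Σ = (28) + (13) + (-35) = 6
Area = |Σ|/2 = 3.
Net area = 151 − 3 = 148.

148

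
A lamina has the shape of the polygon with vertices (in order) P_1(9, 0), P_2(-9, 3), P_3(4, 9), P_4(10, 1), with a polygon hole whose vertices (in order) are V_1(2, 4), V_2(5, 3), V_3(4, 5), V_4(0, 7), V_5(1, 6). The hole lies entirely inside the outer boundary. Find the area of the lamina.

74.5

Outer boundary:
Apply the shoelace formula: 2A = Σ (x_i·y_{i+1} − x_{i+1}·y_i), indices taken mod 4.
Σ = (27) + (-93) + (-86) + (-9) = -161
Area = |Σ|/2 = 80.5.
Hole:
Σ = (-14) + (13) + (28) + (-7) + (-8) = 12
Area = |Σ|/2 = 6.
Net area = 80.5 − 6 = 74.5.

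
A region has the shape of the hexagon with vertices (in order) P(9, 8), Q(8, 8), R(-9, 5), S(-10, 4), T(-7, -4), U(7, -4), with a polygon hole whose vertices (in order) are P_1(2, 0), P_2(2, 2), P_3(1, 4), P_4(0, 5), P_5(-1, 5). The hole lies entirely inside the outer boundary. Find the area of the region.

Outer boundary:
Apply Gauss's area formula: 2A = Σ (x_i·y_{i+1} − x_{i+1}·y_i), indices taken mod 6.
Σ = (8) + (112) + (14) + (68) + (56) + (92) = 350
Area = |Σ|/2 = 175.
Hole:
Σ = (4) + (6) + (5) + (5) + (-10) = 10
Area = |Σ|/2 = 5.
Net area = 175 − 5 = 170.

170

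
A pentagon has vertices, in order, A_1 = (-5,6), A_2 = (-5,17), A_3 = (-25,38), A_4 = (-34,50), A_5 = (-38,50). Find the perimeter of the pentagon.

114

|A_1A_2| = √((0)² + (11)²) = √121 = 11
|A_2A_3| = √((-20)² + (21)²) = √841 = 29
|A_3A_4| = √((-9)² + (12)²) = √225 = 15
|A_4A_5| = √((-4)² + (0)²) = √16 = 4
|A_5A_1| = √((33)² + (-44)²) = √3025 = 55
Perimeter = 11 + 29 + 15 + 4 + 55 = 114.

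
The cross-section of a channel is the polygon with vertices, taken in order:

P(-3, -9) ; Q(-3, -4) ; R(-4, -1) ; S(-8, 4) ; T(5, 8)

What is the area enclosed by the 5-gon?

78.5

Cross-terms: -15, -13, -24, -84, -21  ⇒  Σ = -157
Area = |Σ|/2 = 78.5.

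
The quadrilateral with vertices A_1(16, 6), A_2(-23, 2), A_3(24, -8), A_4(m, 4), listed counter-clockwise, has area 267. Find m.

The doubled signed area Σ (x_i y_{i+1} − x_{i+1} y_i) is linear in m.
With m=0 it equals 338; the coefficient of m is 14 (from the two edges through A_4).
So 14·m + 338 = 2·267 = 534 ⇒ m = 14.

14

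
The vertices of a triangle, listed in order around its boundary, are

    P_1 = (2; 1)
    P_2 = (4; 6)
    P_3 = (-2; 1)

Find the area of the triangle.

10

Σ = (8) + (16) + (-4) = 20
Area = |Σ|/2 = 10.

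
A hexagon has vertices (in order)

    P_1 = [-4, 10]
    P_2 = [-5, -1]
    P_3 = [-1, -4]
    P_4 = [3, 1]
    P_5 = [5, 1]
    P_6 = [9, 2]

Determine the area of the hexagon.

90.5

Apply Gauss's area formula: 2A = Σ (x_i·y_{i+1} − x_{i+1}·y_i), indices taken mod 6.
Σ = (54) + (19) + (11) + (-2) + (1) + (98) = 181
Area = |Σ|/2 = 90.5.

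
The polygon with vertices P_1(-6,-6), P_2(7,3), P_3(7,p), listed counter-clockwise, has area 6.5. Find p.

Write out the shoelace sum; only the two edges meeting at P_3 involve p:
2·Area = [(7·p − 7·3) + (7·(-6) − (-6)·p)] + 24
       = 13·p + -39 = 13
⇒ p = 4.

4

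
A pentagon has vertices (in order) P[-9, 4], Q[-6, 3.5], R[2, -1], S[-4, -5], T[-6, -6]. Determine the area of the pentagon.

53.25

Apply the surveyor's formula: 2A = Σ (x_i·y_{i+1} − x_{i+1}·y_i), indices taken mod 5.
P→Q: (-9)(3.5) − (-6)(4) = -7.5
Q→R: (-6)(-1) − (2)(3.5) = -1
R→S: (2)(-5) − (-4)(-1) = -14
S→T: (-4)(-6) − (-6)(-5) = -6
T→P: (-6)(4) − (-9)(-6) = -78
Σ = -106.5
Area = |Σ|/2 = 53.25.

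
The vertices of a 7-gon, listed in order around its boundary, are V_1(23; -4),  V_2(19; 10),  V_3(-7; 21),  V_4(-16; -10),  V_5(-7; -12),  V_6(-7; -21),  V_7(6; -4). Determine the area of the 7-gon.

Apply Gauss's area formula: 2A = Σ (x_i·y_{i+1} − x_{i+1}·y_i), indices taken mod 7.
V_1→V_2: (23)(10) − (19)(-4) = 306
V_2→V_3: (19)(21) − (-7)(10) = 469
V_3→V_4: (-7)(-10) − (-16)(21) = 406
V_4→V_5: (-16)(-12) − (-7)(-10) = 122
V_5→V_6: (-7)(-21) − (-7)(-12) = 63
V_6→V_7: (-7)(-4) − (6)(-21) = 154
V_7→V_1: (6)(-4) − (23)(-4) = 68
Σ = 1588
Area = |Σ|/2 = 794.

794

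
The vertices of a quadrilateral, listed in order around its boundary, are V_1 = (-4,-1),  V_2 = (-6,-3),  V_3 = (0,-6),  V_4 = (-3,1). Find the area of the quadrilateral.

V_1→V_2: (-4)(-3) − (-6)(-1) = 6
V_2→V_3: (-6)(-6) − (0)(-3) = 36
V_3→V_4: (0)(1) − (-3)(-6) = -18
V_4→V_1: (-3)(-1) − (-4)(1) = 7
Σ = 31
Area = |Σ|/2 = 15.5.

15.5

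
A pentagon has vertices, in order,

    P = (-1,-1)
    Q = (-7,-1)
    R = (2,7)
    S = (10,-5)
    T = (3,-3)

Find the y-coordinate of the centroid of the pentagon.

Apply the surveyor's formula. First the cross-terms c_i = x_i·y_{i+1} − x_{i+1}·y_i:
  -6, -47, -80, -15, -6  ⇒  2A = -154, A = -77.
Then Σ (y_i + y_{i+1})·c_i = -286, so ȳ = -286 / (6·(-77)) = 13/21.

13/21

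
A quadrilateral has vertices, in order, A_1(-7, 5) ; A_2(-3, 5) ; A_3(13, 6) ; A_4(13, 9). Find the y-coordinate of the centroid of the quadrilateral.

79/12

Apply the surveyor's formula. First the cross-terms c_i = x_i·y_{i+1} − x_{i+1}·y_i:
  -20, -83, 39, 128  ⇒  2A = 64, A = 32.
Then Σ (y_i + y_{i+1})·c_i = 1264, so ȳ = 1264 / (6·32) = 79/12.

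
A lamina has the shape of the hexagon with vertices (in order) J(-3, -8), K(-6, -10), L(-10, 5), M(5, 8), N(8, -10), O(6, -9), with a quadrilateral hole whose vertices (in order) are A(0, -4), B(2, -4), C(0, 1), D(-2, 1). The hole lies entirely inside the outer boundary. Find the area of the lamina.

217

Outer boundary:
Apply the shoelace (surveyor's) formula: 2A = Σ (x_i·y_{i+1} − x_{i+1}·y_i), indices taken mod 6.
J→K: (-3)(-10) − (-6)(-8) = -18
K→L: (-6)(5) − (-10)(-10) = -130
L→M: (-10)(8) − (5)(5) = -105
M→N: (5)(-10) − (8)(8) = -114
N→O: (8)(-9) − (6)(-10) = -12
O→J: (6)(-8) − (-3)(-9) = -75
Σ = -454
Area = |Σ|/2 = 227.
Hole:
Apply Gauss's area formula: 2A = Σ (x_i·y_{i+1} − x_{i+1}·y_i), indices taken mod 4.
A→B: (0)(-4) − (2)(-4) = 8
B→C: (2)(1) − (0)(-4) = 2
C→D: (0)(1) − (-2)(1) = 2
D→A: (-2)(-4) − (0)(1) = 8
Σ = 20
Area = |Σ|/2 = 10.
Net area = 227 − 10 = 217.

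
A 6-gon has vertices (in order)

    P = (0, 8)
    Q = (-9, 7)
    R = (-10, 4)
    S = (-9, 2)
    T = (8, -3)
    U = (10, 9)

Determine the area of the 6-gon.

157.5

Apply the shoelace formula: 2A = Σ (x_i·y_{i+1} − x_{i+1}·y_i), indices taken mod 6.
Σ = (72) + (34) + (16) + (11) + (102) + (80) = 315
Area = |Σ|/2 = 157.5.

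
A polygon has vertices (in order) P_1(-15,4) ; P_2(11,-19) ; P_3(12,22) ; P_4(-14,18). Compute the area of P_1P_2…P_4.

724.5

Σ = (241) + (470) + (524) + (214) = 1449
Area = |Σ|/2 = 724.5.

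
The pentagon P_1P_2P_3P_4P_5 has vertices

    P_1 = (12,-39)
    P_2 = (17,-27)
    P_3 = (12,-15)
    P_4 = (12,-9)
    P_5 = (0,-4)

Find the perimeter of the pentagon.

|P_1P_2| = √((5)² + (12)²) = √169 = 13
|P_2P_3| = √((-5)² + (12)²) = √169 = 13
|P_3P_4| = √((0)² + (6)²) = √36 = 6
|P_4P_5| = √((-12)² + (5)²) = √169 = 13
|P_5P_1| = √((12)² + (-35)²) = √1369 = 37
Perimeter = 13 + 13 + 6 + 13 + 37 = 82.

82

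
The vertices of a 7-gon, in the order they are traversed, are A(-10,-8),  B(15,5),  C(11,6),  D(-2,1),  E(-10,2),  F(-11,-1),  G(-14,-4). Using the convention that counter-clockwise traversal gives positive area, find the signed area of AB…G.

134

Cross-terms: 70, 35, 23, 6, 32, 30, 72  ⇒  Σ = 268
Signed area = Σ/2 = 134 (positive ⇒ counter-clockwise traversal).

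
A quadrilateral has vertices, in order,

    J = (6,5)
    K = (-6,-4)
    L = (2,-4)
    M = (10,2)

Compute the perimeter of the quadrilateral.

38

|JK| = √((-12)² + (-9)²) = √225 = 15
|KL| = √((8)² + (0)²) = √64 = 8
|LM| = √((8)² + (6)²) = √100 = 10
|MJ| = √((-4)² + (3)²) = √25 = 5
Perimeter = 15 + 8 + 10 + 5 = 38.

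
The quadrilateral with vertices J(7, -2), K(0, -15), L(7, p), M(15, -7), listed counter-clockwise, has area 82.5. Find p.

Write out the shoelace sum; only the two edges meeting at L involve p:
2·Area = [(0·p − 7·(-15)) + (7·(-7) − 15·p)] + -86
       = -15·p + -30 = 165
⇒ p = -13.

-13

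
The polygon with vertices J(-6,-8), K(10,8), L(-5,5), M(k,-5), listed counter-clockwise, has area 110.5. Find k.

-8

Write out the shoelace sum; only the two edges meeting at M involve k:
2·Area = [((-5)·(-5) − k·5) + (k·(-8) − (-6)·(-5))] + 122
       = -13·k + 117 = 221
⇒ k = -8.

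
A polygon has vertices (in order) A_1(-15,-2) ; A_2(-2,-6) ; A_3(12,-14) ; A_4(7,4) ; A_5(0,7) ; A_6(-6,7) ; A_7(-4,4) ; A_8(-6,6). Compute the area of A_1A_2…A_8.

264.5

Cross-terms: 86, 100, 146, 49, 42, 4, 0, 102  ⇒  Σ = 529
Area = |Σ|/2 = 264.5.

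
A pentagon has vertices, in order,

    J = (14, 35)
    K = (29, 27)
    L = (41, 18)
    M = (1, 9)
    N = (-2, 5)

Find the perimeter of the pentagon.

|JK| = √((15)² + (-8)²) = √289 = 17
|KL| = √((12)² + (-9)²) = √225 = 15
|LM| = √((-40)² + (-9)²) = √1681 = 41
|MN| = √((-3)² + (-4)²) = √25 = 5
|NJ| = √((16)² + (30)²) = √1156 = 34
Perimeter = 17 + 15 + 41 + 5 + 34 = 112.

112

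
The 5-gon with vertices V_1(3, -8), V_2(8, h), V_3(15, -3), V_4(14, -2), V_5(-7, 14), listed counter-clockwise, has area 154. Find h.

The doubled signed area Σ (x_i y_{i+1} − x_{i+1} y_i) is linear in h.
With h=0 it equals 248; the coefficient of h is -12 (from the two edges through V_2).
So -12·h + 248 = 2·154 = 308 ⇒ h = -5.

-5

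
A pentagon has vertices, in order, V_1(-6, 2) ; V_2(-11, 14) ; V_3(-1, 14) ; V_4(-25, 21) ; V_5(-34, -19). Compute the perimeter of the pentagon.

124

|V_1V_2| = √((-5)² + (12)²) = √169 = 13
|V_2V_3| = √((10)² + (0)²) = √100 = 10
|V_3V_4| = √((-24)² + (7)²) = √625 = 25
|V_4V_5| = √((-9)² + (-40)²) = √1681 = 41
|V_5V_1| = √((28)² + (21)²) = √1225 = 35
Perimeter = 13 + 10 + 25 + 41 + 35 = 124.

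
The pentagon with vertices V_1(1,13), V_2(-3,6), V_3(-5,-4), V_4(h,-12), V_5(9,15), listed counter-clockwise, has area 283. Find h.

11

The doubled signed area Σ (x_i y_{i+1} − x_{i+1} y_i) is linear in h.
With h=0 it equals 357; the coefficient of h is 19 (from the two edges through V_4).
So 19·h + 357 = 2·283 = 566 ⇒ h = 11.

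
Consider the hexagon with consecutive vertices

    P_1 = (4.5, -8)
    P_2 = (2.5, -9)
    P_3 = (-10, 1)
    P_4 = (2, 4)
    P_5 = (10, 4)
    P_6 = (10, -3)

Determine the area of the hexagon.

Apply Gauss's area formula: 2A = Σ (x_i·y_{i+1} − x_{i+1}·y_i), indices taken mod 6.
Cross-terms: -20.5, -87.5, -42, -32, -70, -66.5  ⇒  Σ = -318.5
Area = |Σ|/2 = 159.25.

159.25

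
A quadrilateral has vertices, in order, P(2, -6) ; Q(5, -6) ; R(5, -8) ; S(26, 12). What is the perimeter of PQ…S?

|PQ| = √((3)² + (0)²) = √9 = 3
|QR| = √((0)² + (-2)²) = √4 = 2
|RS| = √((21)² + (20)²) = √841 = 29
|SP| = √((-24)² + (-18)²) = √900 = 30
Perimeter = 3 + 2 + 29 + 30 = 64.

64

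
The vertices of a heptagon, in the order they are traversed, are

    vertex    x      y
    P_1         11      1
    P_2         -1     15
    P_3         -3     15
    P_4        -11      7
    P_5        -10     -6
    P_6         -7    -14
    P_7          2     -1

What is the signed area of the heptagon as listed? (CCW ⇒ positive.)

311

Σ = (166) + (30) + (144) + (136) + (98) + (35) + (13) = 622
Signed area = Σ/2 = 311 (positive ⇒ counter-clockwise traversal).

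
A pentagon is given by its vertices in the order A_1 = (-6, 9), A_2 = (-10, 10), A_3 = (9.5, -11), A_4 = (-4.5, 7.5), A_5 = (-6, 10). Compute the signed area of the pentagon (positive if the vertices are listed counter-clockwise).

Apply Gauss's area formula: 2A = Σ (x_i·y_{i+1} − x_{i+1}·y_i), indices taken mod 5.
Σ = (30) + (15) + (21.75) + (0) + (6) = 72.75
Signed area = Σ/2 = 36.375 (positive ⇒ counter-clockwise traversal).

36.375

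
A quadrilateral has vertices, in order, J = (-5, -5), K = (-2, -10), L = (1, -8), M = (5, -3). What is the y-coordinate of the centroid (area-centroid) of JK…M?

Apply the shoelace (surveyor's) formula. First the cross-terms c_i = x_i·y_{i+1} − x_{i+1}·y_i:
  40, 26, 37, -40  ⇒  2A = 63, A = 31.5.
Then Σ (y_i + y_{i+1})·c_i = -1155, so ȳ = -1155 / (6·31.5) = -55/9.

-55/9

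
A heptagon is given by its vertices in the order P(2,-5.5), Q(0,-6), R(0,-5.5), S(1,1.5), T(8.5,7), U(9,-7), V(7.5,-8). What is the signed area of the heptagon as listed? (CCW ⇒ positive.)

Σ = (-12) + (0) + (5.5) + (-5.75) + (-122.5) + (-19.5) + (-25.25) = -179.5
Signed area = Σ/2 = -89.75 (negative ⇒ clockwise traversal).

-89.75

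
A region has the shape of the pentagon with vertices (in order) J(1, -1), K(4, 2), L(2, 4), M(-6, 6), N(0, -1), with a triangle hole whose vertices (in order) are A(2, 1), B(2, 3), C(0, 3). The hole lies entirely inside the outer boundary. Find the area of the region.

Outer boundary:
Σ = (6) + (12) + (36) + (6) + (1) = 61
Area = |Σ|/2 = 30.5.
Hole:
Apply Gauss's area formula: 2A = Σ (x_i·y_{i+1} − x_{i+1}·y_i), indices taken mod 3.
Σ = (4) + (6) + (-6) = 4
Area = |Σ|/2 = 2.
Net area = 30.5 − 2 = 28.5.

28.5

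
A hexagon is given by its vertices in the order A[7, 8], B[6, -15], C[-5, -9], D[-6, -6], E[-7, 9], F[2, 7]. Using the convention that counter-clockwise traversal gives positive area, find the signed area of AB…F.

-251

Cross-terms: -153, -129, -24, -96, -67, -33  ⇒  Σ = -502
Signed area = Σ/2 = -251 (negative ⇒ clockwise traversal).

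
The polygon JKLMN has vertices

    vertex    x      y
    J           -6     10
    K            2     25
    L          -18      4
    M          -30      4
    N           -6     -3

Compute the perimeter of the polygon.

96

|JK| = √((8)² + (15)²) = √289 = 17
|KL| = √((-20)² + (-21)²) = √841 = 29
|LM| = √((-12)² + (0)²) = √144 = 12
|MN| = √((24)² + (-7)²) = √625 = 25
|NJ| = √((0)² + (13)²) = √169 = 13
Perimeter = 17 + 29 + 12 + 25 + 13 = 96.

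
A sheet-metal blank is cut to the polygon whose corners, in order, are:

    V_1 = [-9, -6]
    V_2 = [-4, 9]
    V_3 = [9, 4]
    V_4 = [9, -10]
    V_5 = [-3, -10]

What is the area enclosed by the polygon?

260

Apply the shoelace formula: 2A = Σ (x_i·y_{i+1} − x_{i+1}·y_i), indices taken mod 5.
Σ = (-105) + (-97) + (-126) + (-120) + (-72) = -520
Area = |Σ|/2 = 260.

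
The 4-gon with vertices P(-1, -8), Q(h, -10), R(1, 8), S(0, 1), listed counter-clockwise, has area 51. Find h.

The doubled signed area Σ (x_i y_{i+1} − x_{i+1} y_i) is linear in h.
With h=0 it equals 22; the coefficient of h is 16 (from the two edges through Q).
So 16·h + 22 = 2·51 = 102 ⇒ h = 5.

5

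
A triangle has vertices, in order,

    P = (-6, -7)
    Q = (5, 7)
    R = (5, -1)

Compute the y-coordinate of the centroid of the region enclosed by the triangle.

-1/3

Apply Gauss's area formula. First the cross-terms c_i = x_i·y_{i+1} − x_{i+1}·y_i:
  -7, -40, -41  ⇒  2A = -88, A = -44.
Then Σ (y_i + y_{i+1})·c_i = 88, so ȳ = 88 / (6·(-44)) = -1/3.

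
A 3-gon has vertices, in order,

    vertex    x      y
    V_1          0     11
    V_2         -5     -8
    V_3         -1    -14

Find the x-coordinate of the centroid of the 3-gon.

-2

Apply the shoelace formula. First the cross-terms c_i = x_i·y_{i+1} − x_{i+1}·y_i:
  55, 62, -11  ⇒  2A = 106, A = 53.
Then Σ (x_i + x_{i+1})·c_i = -636, so x̄ = -636 / (6·53) = -2.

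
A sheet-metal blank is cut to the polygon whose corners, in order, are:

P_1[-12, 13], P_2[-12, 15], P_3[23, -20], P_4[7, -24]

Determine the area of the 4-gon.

369

P_1→P_2: (-12)(15) − (-12)(13) = -24
P_2→P_3: (-12)(-20) − (23)(15) = -105
P_3→P_4: (23)(-24) − (7)(-20) = -412
P_4→P_1: (7)(13) − (-12)(-24) = -197
Σ = -738
Area = |Σ|/2 = 369.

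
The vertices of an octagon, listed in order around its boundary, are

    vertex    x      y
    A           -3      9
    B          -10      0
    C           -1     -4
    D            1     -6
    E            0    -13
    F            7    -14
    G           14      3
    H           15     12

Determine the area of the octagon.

Apply the shoelace formula: 2A = Σ (x_i·y_{i+1} − x_{i+1}·y_i), indices taken mod 8.
Σ = (90) + (40) + (10) + (-13) + (91) + (217) + (123) + (171) = 729
Area = |Σ|/2 = 364.5.

364.5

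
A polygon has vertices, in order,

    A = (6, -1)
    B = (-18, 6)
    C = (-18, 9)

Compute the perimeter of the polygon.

54

|AB| = √((-24)² + (7)²) = √625 = 25
|BC| = √((0)² + (3)²) = √9 = 3
|CA| = √((24)² + (-10)²) = √676 = 26
Perimeter = 25 + 3 + 26 = 54.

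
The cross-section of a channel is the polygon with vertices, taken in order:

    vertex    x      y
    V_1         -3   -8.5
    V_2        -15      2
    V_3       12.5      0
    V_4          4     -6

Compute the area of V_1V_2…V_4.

142.75

Σ = (-133.5) + (-25) + (-75) + (-52) = -285.5
Area = |Σ|/2 = 142.75.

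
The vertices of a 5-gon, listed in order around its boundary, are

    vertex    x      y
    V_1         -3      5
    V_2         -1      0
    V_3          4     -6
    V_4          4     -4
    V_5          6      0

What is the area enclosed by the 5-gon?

36.5

Apply Gauss's area formula: 2A = Σ (x_i·y_{i+1} − x_{i+1}·y_i), indices taken mod 5.
Σ = (5) + (6) + (8) + (24) + (30) = 73
Area = |Σ|/2 = 36.5.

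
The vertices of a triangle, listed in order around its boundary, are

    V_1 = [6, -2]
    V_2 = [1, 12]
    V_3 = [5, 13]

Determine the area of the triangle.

30.5

Apply the shoelace formula: 2A = Σ (x_i·y_{i+1} − x_{i+1}·y_i), indices taken mod 3.
Σ = (74) + (-47) + (-88) = -61
Area = |Σ|/2 = 30.5.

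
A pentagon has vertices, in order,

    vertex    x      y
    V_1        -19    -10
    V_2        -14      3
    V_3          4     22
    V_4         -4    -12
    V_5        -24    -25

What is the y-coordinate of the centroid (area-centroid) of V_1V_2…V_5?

Apply the shoelace formula. First the cross-terms c_i = x_i·y_{i+1} − x_{i+1}·y_i:
  -197, -320, 40, -188, -235  ⇒  2A = -900, A = -450.
Then Σ (y_i + y_{i+1})·c_i = 8960, so ȳ = 8960 / (6·(-450)) = -448/135.

-448/135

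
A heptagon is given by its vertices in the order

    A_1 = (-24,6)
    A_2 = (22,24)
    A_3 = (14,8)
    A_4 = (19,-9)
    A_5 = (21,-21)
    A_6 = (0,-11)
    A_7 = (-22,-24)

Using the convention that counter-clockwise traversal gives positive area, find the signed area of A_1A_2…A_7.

-1268.5

Cross-terms: -708, -160, -278, -210, -231, -242, -708  ⇒  Σ = -2537
Signed area = Σ/2 = -1268.5 (negative ⇒ clockwise traversal).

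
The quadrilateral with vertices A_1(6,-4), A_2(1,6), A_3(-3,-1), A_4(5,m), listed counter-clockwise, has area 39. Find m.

-4

Write out the shoelace sum; only the two edges meeting at A_4 involve m:
2·Area = [((-3)·m − 5·(-1)) + (5·(-4) − 6·m)] + 57
       = -9·m + 42 = 78
⇒ m = -4.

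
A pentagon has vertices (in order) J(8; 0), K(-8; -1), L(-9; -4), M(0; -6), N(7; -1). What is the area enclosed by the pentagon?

Apply the shoelace (surveyor's) formula: 2A = Σ (x_i·y_{i+1} − x_{i+1}·y_i), indices taken mod 5.
Σ = (-8) + (23) + (54) + (42) + (8) = 119
Area = |Σ|/2 = 59.5.

59.5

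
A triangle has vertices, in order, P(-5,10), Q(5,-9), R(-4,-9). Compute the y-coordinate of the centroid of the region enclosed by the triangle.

Apply the shoelace (surveyor's) formula. First the cross-terms c_i = x_i·y_{i+1} − x_{i+1}·y_i:
  -5, -81, -85  ⇒  2A = -171, A = -85.5.
Then Σ (y_i + y_{i+1})·c_i = 1368, so ȳ = 1368 / (6·(-85.5)) = -8/3.

-8/3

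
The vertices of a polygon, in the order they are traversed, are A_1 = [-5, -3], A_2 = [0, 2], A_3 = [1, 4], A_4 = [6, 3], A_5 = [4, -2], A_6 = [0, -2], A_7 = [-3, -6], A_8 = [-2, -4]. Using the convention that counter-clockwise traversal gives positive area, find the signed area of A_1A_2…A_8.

A_1→A_2: (-5)(2) − (0)(-3) = -10
A_2→A_3: (0)(4) − (1)(2) = -2
A_3→A_4: (1)(3) − (6)(4) = -21
A_4→A_5: (6)(-2) − (4)(3) = -24
A_5→A_6: (4)(-2) − (0)(-2) = -8
A_6→A_7: (0)(-6) − (-3)(-2) = -6
A_7→A_8: (-3)(-4) − (-2)(-6) = 0
A_8→A_1: (-2)(-3) − (-5)(-4) = -14
Σ = -85
Signed area = Σ/2 = -42.5 (negative ⇒ clockwise traversal).

-42.5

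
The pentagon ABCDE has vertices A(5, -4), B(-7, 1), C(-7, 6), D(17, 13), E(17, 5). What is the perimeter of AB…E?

66

|AB| = √((-12)² + (5)²) = √169 = 13
|BC| = √((0)² + (5)²) = √25 = 5
|CD| = √((24)² + (7)²) = √625 = 25
|DE| = √((0)² + (-8)²) = √64 = 8
|EA| = √((-12)² + (-9)²) = √225 = 15
Perimeter = 13 + 5 + 25 + 8 + 15 = 66.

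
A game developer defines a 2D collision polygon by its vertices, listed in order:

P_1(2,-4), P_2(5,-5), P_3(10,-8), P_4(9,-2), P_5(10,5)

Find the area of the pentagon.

Apply the shoelace (surveyor's) formula: 2A = Σ (x_i·y_{i+1} − x_{i+1}·y_i), indices taken mod 5.
Σ = (10) + (10) + (52) + (65) + (-50) = 87
Area = |Σ|/2 = 43.5.

43.5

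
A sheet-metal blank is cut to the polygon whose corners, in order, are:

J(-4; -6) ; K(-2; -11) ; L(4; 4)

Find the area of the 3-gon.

Apply the surveyor's formula: 2A = Σ (x_i·y_{i+1} − x_{i+1}·y_i), indices taken mod 3.
Σ = (32) + (36) + (-8) = 60
Area = |Σ|/2 = 30.

30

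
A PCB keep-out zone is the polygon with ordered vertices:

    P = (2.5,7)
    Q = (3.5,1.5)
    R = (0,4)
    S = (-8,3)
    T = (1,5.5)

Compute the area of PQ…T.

Apply the shoelace (surveyor's) formula: 2A = Σ (x_i·y_{i+1} − x_{i+1}·y_i), indices taken mod 5.
Σ = (-20.75) + (14) + (32) + (-47) + (-6.75) = -28.5
Area = |Σ|/2 = 14.25.

14.25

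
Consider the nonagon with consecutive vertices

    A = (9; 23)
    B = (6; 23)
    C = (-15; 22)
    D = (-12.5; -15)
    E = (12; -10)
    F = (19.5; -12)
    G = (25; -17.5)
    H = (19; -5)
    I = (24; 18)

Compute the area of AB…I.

1210.125

Apply Gauss's area formula: 2A = Σ (x_i·y_{i+1} − x_{i+1}·y_i), indices taken mod 9.
Σ = (69) + (477) + (500) + (305) + (51) + (-41.25) + (207.5) + (462) + (390) = 2420.25
Area = |Σ|/2 = 1210.125.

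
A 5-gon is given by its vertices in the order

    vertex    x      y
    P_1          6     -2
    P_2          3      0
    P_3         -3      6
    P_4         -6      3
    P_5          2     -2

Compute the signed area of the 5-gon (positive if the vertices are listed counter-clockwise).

P_1→P_2: (6)(0) − (3)(-2) = 6
P_2→P_3: (3)(6) − (-3)(0) = 18
P_3→P_4: (-3)(3) − (-6)(6) = 27
P_4→P_5: (-6)(-2) − (2)(3) = 6
P_5→P_1: (2)(-2) − (6)(-2) = 8
Σ = 65
Signed area = Σ/2 = 32.5 (positive ⇒ counter-clockwise traversal).

32.5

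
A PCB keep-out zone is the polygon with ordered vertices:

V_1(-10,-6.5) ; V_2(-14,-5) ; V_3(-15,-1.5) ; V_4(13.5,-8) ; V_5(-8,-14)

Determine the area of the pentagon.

147.875

Apply the shoelace formula: 2A = Σ (x_i·y_{i+1} − x_{i+1}·y_i), indices taken mod 5.
Cross-terms: -41, -54, 140.25, -253, -88  ⇒  Σ = -295.75
Area = |Σ|/2 = 147.875.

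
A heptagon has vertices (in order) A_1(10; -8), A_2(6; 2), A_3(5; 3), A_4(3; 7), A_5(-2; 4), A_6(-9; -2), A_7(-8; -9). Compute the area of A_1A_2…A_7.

193.5

Apply the shoelace (surveyor's) formula: 2A = Σ (x_i·y_{i+1} − x_{i+1}·y_i), indices taken mod 7.
Σ = (68) + (8) + (26) + (26) + (40) + (65) + (154) = 387
Area = |Σ|/2 = 193.5.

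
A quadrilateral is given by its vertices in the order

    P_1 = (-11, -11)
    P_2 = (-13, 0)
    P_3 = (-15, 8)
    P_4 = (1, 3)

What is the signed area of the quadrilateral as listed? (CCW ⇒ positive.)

Apply the shoelace formula: 2A = Σ (x_i·y_{i+1} − x_{i+1}·y_i), indices taken mod 4.
Cross-terms: -143, -104, -53, 22  ⇒  Σ = -278
Signed area = Σ/2 = -139 (negative ⇒ clockwise traversal).

-139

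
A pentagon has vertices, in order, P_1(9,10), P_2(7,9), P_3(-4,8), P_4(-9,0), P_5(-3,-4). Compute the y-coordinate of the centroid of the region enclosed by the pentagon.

747/217

Apply Gauss's area formula. First the cross-terms c_i = x_i·y_{i+1} − x_{i+1}·y_i:
  11, 92, 72, 36, 6  ⇒  2A = 217, A = 108.5.
Then Σ (y_i + y_{i+1})·c_i = 2241, so ȳ = 2241 / (6·108.5) = 747/217.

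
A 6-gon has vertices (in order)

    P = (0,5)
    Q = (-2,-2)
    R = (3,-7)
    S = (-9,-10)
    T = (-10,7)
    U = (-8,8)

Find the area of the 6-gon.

145

Apply the shoelace (surveyor's) formula: 2A = Σ (x_i·y_{i+1} − x_{i+1}·y_i), indices taken mod 6.
Cross-terms: 10, 20, -93, -163, -24, -40  ⇒  Σ = -290
Area = |Σ|/2 = 145.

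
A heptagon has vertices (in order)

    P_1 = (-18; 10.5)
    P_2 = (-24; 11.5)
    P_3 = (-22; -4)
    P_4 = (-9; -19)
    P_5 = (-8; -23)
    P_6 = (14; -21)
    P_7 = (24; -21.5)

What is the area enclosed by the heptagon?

Apply the shoelace (surveyor's) formula: 2A = Σ (x_i·y_{i+1} − x_{i+1}·y_i), indices taken mod 7.
Σ = (45) + (349) + (382) + (55) + (490) + (203) + (-135) = 1389
Area = |Σ|/2 = 694.5.

694.5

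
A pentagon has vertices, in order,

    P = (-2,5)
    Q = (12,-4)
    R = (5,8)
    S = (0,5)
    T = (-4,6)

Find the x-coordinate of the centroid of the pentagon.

Apply Gauss's area formula. First the cross-terms c_i = x_i·y_{i+1} − x_{i+1}·y_i:
  -52, 116, 25, 20, -8  ⇒  2A = 101, A = 50.5.
Then Σ (x_i + x_{i+1})·c_i = 1545, so x̄ = 1545 / (6·50.5) = 515/101.

515/101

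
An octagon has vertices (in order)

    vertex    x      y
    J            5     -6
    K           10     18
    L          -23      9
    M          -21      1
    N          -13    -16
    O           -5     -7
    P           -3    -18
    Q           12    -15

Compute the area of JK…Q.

756.5

Apply Gauss's area formula: 2A = Σ (x_i·y_{i+1} − x_{i+1}·y_i), indices taken mod 8.
Σ = (150) + (504) + (166) + (349) + (11) + (69) + (261) + (3) = 1513
Area = |Σ|/2 = 756.5.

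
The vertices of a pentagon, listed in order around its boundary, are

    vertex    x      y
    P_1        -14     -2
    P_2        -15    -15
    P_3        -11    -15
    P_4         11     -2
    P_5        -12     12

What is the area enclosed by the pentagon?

363.5

Apply Gauss's area formula: 2A = Σ (x_i·y_{i+1} − x_{i+1}·y_i), indices taken mod 5.
P_1→P_2: (-14)(-15) − (-15)(-2) = 180
P_2→P_3: (-15)(-15) − (-11)(-15) = 60
P_3→P_4: (-11)(-2) − (11)(-15) = 187
P_4→P_5: (11)(12) − (-12)(-2) = 108
P_5→P_1: (-12)(-2) − (-14)(12) = 192
Σ = 727
Area = |Σ|/2 = 363.5.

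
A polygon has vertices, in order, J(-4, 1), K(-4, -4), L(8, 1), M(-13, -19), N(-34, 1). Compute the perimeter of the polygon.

|JK| = √((0)² + (-5)²) = √25 = 5
|KL| = √((12)² + (5)²) = √169 = 13
|LM| = √((-21)² + (-20)²) = √841 = 29
|MN| = √((-21)² + (20)²) = √841 = 29
|NJ| = √((30)² + (0)²) = √900 = 30
Perimeter = 5 + 13 + 29 + 29 + 30 = 106.

106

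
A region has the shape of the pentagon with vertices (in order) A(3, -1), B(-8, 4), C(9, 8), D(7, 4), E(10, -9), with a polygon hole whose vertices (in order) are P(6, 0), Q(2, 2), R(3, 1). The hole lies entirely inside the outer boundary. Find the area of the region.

100

Outer boundary:
Apply the surveyor's formula: 2A = Σ (x_i·y_{i+1} − x_{i+1}·y_i), indices taken mod 5.
Cross-terms: 4, -100, -20, -103, 17  ⇒  Σ = -202
Area = |Σ|/2 = 101.
Hole:
Apply the shoelace formula: 2A = Σ (x_i·y_{i+1} − x_{i+1}·y_i), indices taken mod 3.
Σ = (12) + (-4) + (-6) = 2
Area = |Σ|/2 = 1.
Net area = 101 − 1 = 100.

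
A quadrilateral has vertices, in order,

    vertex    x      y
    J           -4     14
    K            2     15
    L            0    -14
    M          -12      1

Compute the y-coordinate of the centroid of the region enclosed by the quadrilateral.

2.125

Apply the shoelace (surveyor's) formula. First the cross-terms c_i = x_i·y_{i+1} − x_{i+1}·y_i:
  -88, -28, -168, -164  ⇒  2A = -448, A = -224.
Then Σ (y_i + y_{i+1})·c_i = -2856, so ȳ = -2856 / (6·(-224)) = 2.125.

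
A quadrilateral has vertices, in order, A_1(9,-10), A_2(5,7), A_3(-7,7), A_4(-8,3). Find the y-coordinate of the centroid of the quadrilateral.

272/285

Apply the surveyor's formula. First the cross-terms c_i = x_i·y_{i+1} − x_{i+1}·y_i:
  113, 84, 35, 53  ⇒  2A = 285, A = 142.5.
Then Σ (y_i + y_{i+1})·c_i = 816, so ȳ = 816 / (6·142.5) = 272/285.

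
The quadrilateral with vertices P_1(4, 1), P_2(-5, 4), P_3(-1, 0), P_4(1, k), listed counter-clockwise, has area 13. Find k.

0

The doubled signed area Σ (x_i y_{i+1} − x_{i+1} y_i) is linear in k.
With k=0 it equals 26; the coefficient of k is -5 (from the two edges through P_4).
So -5·k + 26 = 2·13 = 26 ⇒ k = 0.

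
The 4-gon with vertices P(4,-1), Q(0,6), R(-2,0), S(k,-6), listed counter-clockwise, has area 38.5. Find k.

-5

The doubled signed area Σ (x_i y_{i+1} − x_{i+1} y_i) is linear in k.
With k=0 it equals 72; the coefficient of k is -1 (from the two edges through S).
So -1·k + 72 = 2·38.5 = 77 ⇒ k = -5.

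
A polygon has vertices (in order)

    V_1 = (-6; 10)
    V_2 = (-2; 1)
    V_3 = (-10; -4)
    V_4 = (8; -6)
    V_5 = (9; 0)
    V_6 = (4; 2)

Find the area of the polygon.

V_1→V_2: (-6)(1) − (-2)(10) = 14
V_2→V_3: (-2)(-4) − (-10)(1) = 18
V_3→V_4: (-10)(-6) − (8)(-4) = 92
V_4→V_5: (8)(0) − (9)(-6) = 54
V_5→V_6: (9)(2) − (4)(0) = 18
V_6→V_1: (4)(10) − (-6)(2) = 52
Σ = 248
Area = |Σ|/2 = 124.

124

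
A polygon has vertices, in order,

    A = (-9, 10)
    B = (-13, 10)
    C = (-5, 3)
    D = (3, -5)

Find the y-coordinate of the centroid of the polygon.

Apply the shoelace (surveyor's) formula. First the cross-terms c_i = x_i·y_{i+1} − x_{i+1}·y_i:
  40, 11, 16, -15  ⇒  2A = 52, A = 26.
Then Σ (y_i + y_{i+1})·c_i = 836, so ȳ = 836 / (6·26) = 209/39.

209/39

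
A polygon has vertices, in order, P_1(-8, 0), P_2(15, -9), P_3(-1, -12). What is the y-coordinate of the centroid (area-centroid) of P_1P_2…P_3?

Apply the surveyor's formula. First the cross-terms c_i = x_i·y_{i+1} − x_{i+1}·y_i:
  72, -189, -96  ⇒  2A = -213, A = -106.5.
Then Σ (y_i + y_{i+1})·c_i = 4473, so ȳ = 4473 / (6·(-106.5)) = -7.

-7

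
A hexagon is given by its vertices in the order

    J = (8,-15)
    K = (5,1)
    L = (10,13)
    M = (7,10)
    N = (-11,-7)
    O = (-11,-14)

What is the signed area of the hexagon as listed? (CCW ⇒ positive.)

Apply Gauss's area formula: 2A = Σ (x_i·y_{i+1} − x_{i+1}·y_i), indices taken mod 6.
J→K: (8)(1) − (5)(-15) = 83
K→L: (5)(13) − (10)(1) = 55
L→M: (10)(10) − (7)(13) = 9
M→N: (7)(-7) − (-11)(10) = 61
N→O: (-11)(-14) − (-11)(-7) = 77
O→J: (-11)(-15) − (8)(-14) = 277
Σ = 562
Signed area = Σ/2 = 281 (positive ⇒ counter-clockwise traversal).

281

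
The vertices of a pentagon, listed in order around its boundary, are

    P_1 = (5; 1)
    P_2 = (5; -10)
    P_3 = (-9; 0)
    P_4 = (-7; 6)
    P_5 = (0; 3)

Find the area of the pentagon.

Apply the shoelace formula: 2A = Σ (x_i·y_{i+1} − x_{i+1}·y_i), indices taken mod 5.
Σ = (-55) + (-90) + (-54) + (-21) + (-15) = -235
Area = |Σ|/2 = 117.5.

117.5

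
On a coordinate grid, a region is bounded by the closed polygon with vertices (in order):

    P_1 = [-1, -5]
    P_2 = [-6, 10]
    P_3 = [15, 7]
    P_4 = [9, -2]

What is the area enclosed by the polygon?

Σ = (-40) + (-192) + (-93) + (-47) = -372
Area = |Σ|/2 = 186.

186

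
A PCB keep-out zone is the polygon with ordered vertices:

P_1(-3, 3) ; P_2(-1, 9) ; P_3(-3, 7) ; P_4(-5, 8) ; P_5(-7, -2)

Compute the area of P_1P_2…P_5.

23

Apply Gauss's area formula: 2A = Σ (x_i·y_{i+1} − x_{i+1}·y_i), indices taken mod 5.
Cross-terms: -24, 20, 11, 66, -27  ⇒  Σ = 46
Area = |Σ|/2 = 23.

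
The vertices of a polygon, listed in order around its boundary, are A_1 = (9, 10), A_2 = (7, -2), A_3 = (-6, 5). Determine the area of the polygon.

Apply Gauss's area formula: 2A = Σ (x_i·y_{i+1} − x_{i+1}·y_i), indices taken mod 3.
Σ = (-88) + (23) + (-105) = -170
Area = |Σ|/2 = 85.

85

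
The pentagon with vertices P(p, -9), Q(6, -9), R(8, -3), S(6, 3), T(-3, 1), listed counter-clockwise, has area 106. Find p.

-2

The doubled signed area Σ (x_i y_{i+1} − x_{i+1} y_i) is linear in p.
With p=0 it equals 192; the coefficient of p is -10 (from the two edges through P).
So -10·p + 192 = 2·106 = 212 ⇒ p = -2.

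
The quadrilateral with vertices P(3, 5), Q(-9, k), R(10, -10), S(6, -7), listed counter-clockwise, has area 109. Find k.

-6

The doubled signed area Σ (x_i y_{i+1} − x_{i+1} y_i) is linear in k.
With k=0 it equals 176; the coefficient of k is -7 (from the two edges through Q).
So -7·k + 176 = 2·109 = 218 ⇒ k = -6.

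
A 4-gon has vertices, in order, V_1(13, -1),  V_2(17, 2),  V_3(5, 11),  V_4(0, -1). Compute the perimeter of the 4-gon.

|V_1V_2| = √((4)² + (3)²) = √25 = 5
|V_2V_3| = √((-12)² + (9)²) = √225 = 15
|V_3V_4| = √((-5)² + (-12)²) = √169 = 13
|V_4V_1| = √((13)² + (0)²) = √169 = 13
Perimeter = 5 + 15 + 13 + 13 = 46.

46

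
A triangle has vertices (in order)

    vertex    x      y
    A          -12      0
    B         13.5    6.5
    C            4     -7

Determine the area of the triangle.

Σ = (-78) + (-120.5) + (-84) = -282.5
Area = |Σ|/2 = 141.25.

141.25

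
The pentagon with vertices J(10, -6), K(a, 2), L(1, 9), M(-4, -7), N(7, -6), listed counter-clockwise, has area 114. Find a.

The doubled signed area Σ (x_i y_{i+1} − x_{i+1} y_i) is linear in a.
With a=0 it equals 138; the coefficient of a is 15 (from the two edges through K).
So 15·a + 138 = 2·114 = 228 ⇒ a = 6.

6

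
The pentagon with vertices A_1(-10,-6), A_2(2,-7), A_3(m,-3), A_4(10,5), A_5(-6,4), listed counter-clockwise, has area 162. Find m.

Write out the shoelace sum; only the two edges meeting at A_3 involve m:
2·Area = [(2·(-3) − m·(-7)) + (m·5 − 10·(-3))] + 228
       = 12·m + 252 = 324
⇒ m = 6.

6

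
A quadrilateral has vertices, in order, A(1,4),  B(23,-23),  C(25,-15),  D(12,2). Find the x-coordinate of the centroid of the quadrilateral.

Apply Gauss's area formula. First the cross-terms c_i = x_i·y_{i+1} − x_{i+1}·y_i:
  -115, 230, 230, 46  ⇒  2A = 391, A = 195.5.
Then Σ (x_i + x_{i+1})·c_i = 17388, so x̄ = 17388 / (6·195.5) = 252/17.

252/17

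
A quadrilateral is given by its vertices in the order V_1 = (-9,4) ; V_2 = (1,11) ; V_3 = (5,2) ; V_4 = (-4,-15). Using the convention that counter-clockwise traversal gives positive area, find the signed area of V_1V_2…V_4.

V_1→V_2: (-9)(11) − (1)(4) = -103
V_2→V_3: (1)(2) − (5)(11) = -53
V_3→V_4: (5)(-15) − (-4)(2) = -67
V_4→V_1: (-4)(4) − (-9)(-15) = -151
Σ = -374
Signed area = Σ/2 = -187 (negative ⇒ clockwise traversal).

-187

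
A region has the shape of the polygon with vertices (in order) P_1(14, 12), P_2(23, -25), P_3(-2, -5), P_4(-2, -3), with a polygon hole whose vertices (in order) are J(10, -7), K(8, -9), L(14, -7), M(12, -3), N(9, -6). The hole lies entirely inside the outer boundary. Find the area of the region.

Outer boundary:
Cross-terms: -626, -165, -4, 18  ⇒  Σ = -777
Area = |Σ|/2 = 388.5.
Hole:
Apply the shoelace (surveyor's) formula: 2A = Σ (x_i·y_{i+1} − x_{i+1}·y_i), indices taken mod 5.
J→K: (10)(-9) − (8)(-7) = -34
K→L: (8)(-7) − (14)(-9) = 70
L→M: (14)(-3) − (12)(-7) = 42
M→N: (12)(-6) − (9)(-3) = -45
N→J: (9)(-7) − (10)(-6) = -3
Σ = 30
Area = |Σ|/2 = 15.
Net area = 388.5 − 15 = 373.5.

373.5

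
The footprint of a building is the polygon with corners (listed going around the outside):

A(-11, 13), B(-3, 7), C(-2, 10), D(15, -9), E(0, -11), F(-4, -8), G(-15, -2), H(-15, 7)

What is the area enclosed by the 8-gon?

380

Apply Gauss's area formula: 2A = Σ (x_i·y_{i+1} − x_{i+1}·y_i), indices taken mod 8.
Σ = (-38) + (-16) + (-132) + (-165) + (-44) + (-112) + (-135) + (-118) = -760
Area = |Σ|/2 = 380.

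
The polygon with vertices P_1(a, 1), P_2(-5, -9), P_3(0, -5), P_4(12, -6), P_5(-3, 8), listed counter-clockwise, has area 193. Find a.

-13

The doubled signed area Σ (x_i y_{i+1} − x_{i+1} y_i) is linear in a.
With a=0 it equals 165; the coefficient of a is -17 (from the two edges through P_1).
So -17·a + 165 = 2·193 = 386 ⇒ a = -13.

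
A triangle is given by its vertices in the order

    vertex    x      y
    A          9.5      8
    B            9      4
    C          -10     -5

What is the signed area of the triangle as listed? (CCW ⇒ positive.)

Cross-terms: -34, -5, -32.5  ⇒  Σ = -71.5
Signed area = Σ/2 = -35.75 (negative ⇒ clockwise traversal).

-35.75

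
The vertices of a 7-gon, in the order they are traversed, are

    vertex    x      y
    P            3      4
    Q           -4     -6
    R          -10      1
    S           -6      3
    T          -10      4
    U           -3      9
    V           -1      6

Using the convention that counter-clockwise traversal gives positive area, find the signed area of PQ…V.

P→Q: (3)(-6) − (-4)(4) = -2
Q→R: (-4)(1) − (-10)(-6) = -64
R→S: (-10)(3) − (-6)(1) = -24
S→T: (-6)(4) − (-10)(3) = 6
T→U: (-10)(9) − (-3)(4) = -78
U→V: (-3)(6) − (-1)(9) = -9
V→P: (-1)(4) − (3)(6) = -22
Σ = -193
Signed area = Σ/2 = -96.5 (negative ⇒ clockwise traversal).

-96.5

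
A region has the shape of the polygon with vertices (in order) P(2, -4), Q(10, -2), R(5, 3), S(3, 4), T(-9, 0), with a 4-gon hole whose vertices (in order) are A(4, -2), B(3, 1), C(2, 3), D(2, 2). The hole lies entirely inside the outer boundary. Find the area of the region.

78

Outer boundary:
Apply the shoelace (surveyor's) formula: 2A = Σ (x_i·y_{i+1} − x_{i+1}·y_i), indices taken mod 5.
P→Q: (2)(-2) − (10)(-4) = 36
Q→R: (10)(3) − (5)(-2) = 40
R→S: (5)(4) − (3)(3) = 11
S→T: (3)(0) − (-9)(4) = 36
T→P: (-9)(-4) − (2)(0) = 36
Σ = 159
Area = |Σ|/2 = 79.5.
Hole:
Σ = (10) + (7) + (-2) + (-12) = 3
Area = |Σ|/2 = 1.5.
Net area = 79.5 − 1.5 = 78.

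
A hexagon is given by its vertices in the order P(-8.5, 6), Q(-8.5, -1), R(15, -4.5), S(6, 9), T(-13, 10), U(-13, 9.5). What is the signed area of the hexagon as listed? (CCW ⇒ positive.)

230.5

Apply Gauss's area formula: 2A = Σ (x_i·y_{i+1} − x_{i+1}·y_i), indices taken mod 6.
P→Q: (-8.5)(-1) − (-8.5)(6) = 59.5
Q→R: (-8.5)(-4.5) − (15)(-1) = 53.25
R→S: (15)(9) − (6)(-4.5) = 162
S→T: (6)(10) − (-13)(9) = 177
T→U: (-13)(9.5) − (-13)(10) = 6.5
U→P: (-13)(6) − (-8.5)(9.5) = 2.75
Σ = 461
Signed area = Σ/2 = 230.5 (positive ⇒ counter-clockwise traversal).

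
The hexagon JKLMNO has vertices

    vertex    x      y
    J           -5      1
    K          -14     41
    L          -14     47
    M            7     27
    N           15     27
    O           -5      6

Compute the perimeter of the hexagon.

118

|JK| = √((-9)² + (40)²) = √1681 = 41
|KL| = √((0)² + (6)²) = √36 = 6
|LM| = √((21)² + (-20)²) = √841 = 29
|MN| = √((8)² + (0)²) = √64 = 8
|NO| = √((-20)² + (-21)²) = √841 = 29
|OJ| = √((0)² + (-5)²) = √25 = 5
Perimeter = 41 + 6 + 29 + 8 + 29 + 5 = 118.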